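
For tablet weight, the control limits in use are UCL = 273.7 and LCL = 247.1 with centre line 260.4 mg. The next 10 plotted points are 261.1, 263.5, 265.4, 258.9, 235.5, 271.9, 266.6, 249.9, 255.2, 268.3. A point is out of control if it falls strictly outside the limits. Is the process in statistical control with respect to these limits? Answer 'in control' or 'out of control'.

out of control

Compare each point to [247.1, 273.7]: sample 5 = 235.5 < LCL.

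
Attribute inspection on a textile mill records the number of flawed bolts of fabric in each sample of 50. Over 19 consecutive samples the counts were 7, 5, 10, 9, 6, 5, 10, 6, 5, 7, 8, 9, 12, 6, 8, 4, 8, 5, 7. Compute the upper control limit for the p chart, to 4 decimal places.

0.2933

p̄ = Σdᵢ / (k·n) = 137 / (19 × 50) = 0.14421
UCL = p̄ + 3·√(p̄(1−p̄)/n) = 0.14421 + 3 × √(0.14421×0.85579/50) = 0.14421 + 3 × 0.04968 = 0.29326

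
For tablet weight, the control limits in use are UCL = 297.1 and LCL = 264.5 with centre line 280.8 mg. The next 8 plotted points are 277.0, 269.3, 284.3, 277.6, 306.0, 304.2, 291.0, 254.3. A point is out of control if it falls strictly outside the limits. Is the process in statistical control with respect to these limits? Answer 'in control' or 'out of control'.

out of control

Compare each point to [264.5, 297.1]: sample 5 = 306.0 > UCL; sample 6 = 304.2 > UCL; sample 8 = 254.3 < LCL.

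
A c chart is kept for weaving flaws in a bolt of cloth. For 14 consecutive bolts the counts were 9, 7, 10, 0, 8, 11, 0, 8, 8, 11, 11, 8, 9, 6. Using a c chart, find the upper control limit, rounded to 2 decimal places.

c̄ = (9 + 7 + 10 + 0 + 8 + 11 + 0 + 8 + 8 + 11 + 11 + 8 + 9 + 6) / 14 = 106 / 14 = 7.5714
UCL = c̄ + 3√c̄ = 7.5714 + 3 × √7.5714 = 7.5714 + 3 × 2.7516 = 15.8263

15.83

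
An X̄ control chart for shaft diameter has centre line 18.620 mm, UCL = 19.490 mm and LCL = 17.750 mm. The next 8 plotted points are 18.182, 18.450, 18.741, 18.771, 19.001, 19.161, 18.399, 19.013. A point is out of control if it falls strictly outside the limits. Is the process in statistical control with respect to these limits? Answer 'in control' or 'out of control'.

in control

All 8 points lie within [17.750, 19.490].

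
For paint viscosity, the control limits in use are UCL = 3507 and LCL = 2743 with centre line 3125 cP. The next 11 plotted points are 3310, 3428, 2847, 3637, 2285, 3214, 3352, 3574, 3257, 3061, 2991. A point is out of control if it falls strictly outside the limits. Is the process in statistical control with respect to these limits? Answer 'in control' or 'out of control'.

out of control

Compare each point to [2743, 3507]: sample 4 = 3637 > UCL; sample 5 = 2285 < LCL; sample 8 = 3574 > UCL.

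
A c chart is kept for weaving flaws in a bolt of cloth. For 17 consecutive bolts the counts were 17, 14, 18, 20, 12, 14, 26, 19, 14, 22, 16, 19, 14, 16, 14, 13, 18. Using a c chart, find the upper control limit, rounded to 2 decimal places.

29.13

c̄ = (17 + 14 + 18 + 20 + 12 + 14 + 26 + 19 + 14 + 22 + 16 + 19 + 14 + 16 + 14 + 13 + 18) / 17 = 286 / 17 = 16.8235
UCL = c̄ + 3√c̄ = 16.8235 + 3 × √16.8235 = 16.8235 + 3 × 4.1016 = 29.1285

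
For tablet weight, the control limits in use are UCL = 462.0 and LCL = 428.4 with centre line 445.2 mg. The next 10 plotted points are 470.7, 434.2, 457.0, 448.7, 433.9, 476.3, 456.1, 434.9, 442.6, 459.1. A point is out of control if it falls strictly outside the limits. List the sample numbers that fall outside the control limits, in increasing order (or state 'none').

1, 6

Compare each point to [428.4, 462.0]: sample 1 = 470.7 > UCL; sample 6 = 476.3 > UCL.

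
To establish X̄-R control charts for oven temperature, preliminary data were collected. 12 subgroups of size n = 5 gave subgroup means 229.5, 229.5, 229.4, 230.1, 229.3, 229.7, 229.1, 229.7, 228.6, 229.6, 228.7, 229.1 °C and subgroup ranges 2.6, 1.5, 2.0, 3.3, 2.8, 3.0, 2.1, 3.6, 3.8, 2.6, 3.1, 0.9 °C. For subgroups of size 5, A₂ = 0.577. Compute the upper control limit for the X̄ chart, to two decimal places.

230.86

X̄̄ = (229.5 + 229.5 + 229.4 + 230.1 + 229.3 + 229.7 + 229.1 + 229.7 + 228.6 + 229.6 + 228.7 + 229.1) / 12 = 2752.3000 / 12 = 229.3583
R̄ = (2.6 + 1.5 + 2.0 + 3.3 + 2.8 + 3.0 + 2.1 + 3.6 + 3.8 + 2.6 + 3.1 + 0.9) / 12 = 31.3000 / 12 = 2.6083
UCL = X̄̄ + A₂·R̄ = 229.3583 + 0.577 × 2.6083 = 230.8633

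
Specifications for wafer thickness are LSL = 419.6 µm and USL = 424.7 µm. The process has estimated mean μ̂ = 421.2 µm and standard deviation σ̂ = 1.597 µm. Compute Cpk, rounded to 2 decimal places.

0.33

Cpu = (USL − μ̂) / (3σ̂) = (424.7 − 421.2) / (3 × 1.597) = 0.7305; Cpl = (μ̂ − LSL) / (3σ̂) = (421.2 − 419.6) / (3 × 1.597) = 0.3340; Cpk = min(Cpu, Cpl) = 0.3340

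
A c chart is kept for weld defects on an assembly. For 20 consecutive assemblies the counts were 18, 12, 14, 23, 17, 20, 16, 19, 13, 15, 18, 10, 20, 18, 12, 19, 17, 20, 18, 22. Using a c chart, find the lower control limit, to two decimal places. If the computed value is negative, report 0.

c̄ = (18 + 12 + 14 + 23 + 17 + 20 + 16 + 19 + 13 + 15 + 18 + 10 + 20 + 18 + 12 + 19 + 17 + 20 + 18 + 22) / 20 = 341 / 20 = 17.0500
LCL = c̄ − 3√c̄ = 17.0500 − 3 × 4.1292 = 4.6625

4.66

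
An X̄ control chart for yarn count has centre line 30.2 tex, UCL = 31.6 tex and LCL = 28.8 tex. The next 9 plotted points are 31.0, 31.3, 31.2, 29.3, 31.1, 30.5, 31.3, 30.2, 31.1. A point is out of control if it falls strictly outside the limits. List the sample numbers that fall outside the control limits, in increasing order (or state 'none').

none

All 9 points lie within [28.8, 31.6].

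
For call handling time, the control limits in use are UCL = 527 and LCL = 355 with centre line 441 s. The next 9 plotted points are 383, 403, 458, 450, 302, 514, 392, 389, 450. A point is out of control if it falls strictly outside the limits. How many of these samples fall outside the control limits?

1

Compare each point to [355, 527]: sample 5 = 302 < LCL.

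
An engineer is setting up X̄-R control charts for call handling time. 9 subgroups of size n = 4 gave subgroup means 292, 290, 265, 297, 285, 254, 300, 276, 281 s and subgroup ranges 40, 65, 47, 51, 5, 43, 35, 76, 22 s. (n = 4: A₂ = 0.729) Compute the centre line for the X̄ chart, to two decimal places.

X̄̄ = (292 + 290 + 265 + 297 + 285 + 254 + 300 + 276 + 281) / 9 = 2540.0000 / 9 = 282.2222
CL = X̄̄ = 282.2222

282.22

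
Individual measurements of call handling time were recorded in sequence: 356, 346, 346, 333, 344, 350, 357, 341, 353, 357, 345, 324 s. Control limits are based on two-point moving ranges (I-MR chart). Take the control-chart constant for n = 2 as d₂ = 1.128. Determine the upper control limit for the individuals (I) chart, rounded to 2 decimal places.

X̄ = (356 + 346 + 346 + 333 + 344 + 350 + 357 + 341 + 353 + 357 + 345 + 324) / 12 = 346.0000
Moving ranges: 10, 0, 13, 11, 6, 7, 16, 12, 4, 12, 21; M̄R̄ = 112.0000 / 11 = 10.1818
UCL = X̄ + 3·M̄R̄/d₂ = 346.0000 + 3 × 10.1818 / 1.128 = 373.0793

373.08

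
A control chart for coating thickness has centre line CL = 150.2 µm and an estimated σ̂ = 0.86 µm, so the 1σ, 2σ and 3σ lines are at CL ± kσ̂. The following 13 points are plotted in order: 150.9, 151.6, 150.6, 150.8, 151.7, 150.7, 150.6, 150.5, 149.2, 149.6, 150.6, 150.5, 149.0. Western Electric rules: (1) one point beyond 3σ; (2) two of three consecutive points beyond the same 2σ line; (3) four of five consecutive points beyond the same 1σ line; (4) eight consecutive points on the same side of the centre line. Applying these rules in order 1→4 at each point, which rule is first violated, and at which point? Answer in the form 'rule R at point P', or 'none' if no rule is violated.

Zone of each point (C = within 1σ̂, B = 1σ̂–2σ̂, A = 2σ̂–3σ̂, * = beyond 3σ̂; sign = side of CL): 1:+C, 2:+B, 3:+C, 4:+C, 5:+B, 6:+C, 7:+C, 8:+C, 9:-B, 10:-C, 11:+C, 12:+C, 13:-B
Rule 4 (eight consecutive points on the same side of the centre line) is satisfied at point 8.

rule 4 at point 8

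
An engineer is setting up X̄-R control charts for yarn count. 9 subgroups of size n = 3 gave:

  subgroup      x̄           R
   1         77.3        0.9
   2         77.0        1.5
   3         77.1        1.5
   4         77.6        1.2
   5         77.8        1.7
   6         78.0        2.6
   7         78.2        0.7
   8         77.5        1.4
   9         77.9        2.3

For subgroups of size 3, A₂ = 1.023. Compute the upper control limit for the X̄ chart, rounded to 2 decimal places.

79.17

X̄̄ = (77.3 + 77.0 + 77.1 + 77.6 + 77.8 + 78.0 + 78.2 + 77.5 + 77.9) / 9 = 698.4000 / 9 = 77.6000
R̄ = (0.9 + 1.5 + 1.5 + 1.2 + 1.7 + 2.6 + 0.7 + 1.4 + 2.3) / 9 = 13.8000 / 9 = 1.5333
UCL = X̄̄ + A₂·R̄ = 77.6000 + 1.023 × 1.5333 = 79.1686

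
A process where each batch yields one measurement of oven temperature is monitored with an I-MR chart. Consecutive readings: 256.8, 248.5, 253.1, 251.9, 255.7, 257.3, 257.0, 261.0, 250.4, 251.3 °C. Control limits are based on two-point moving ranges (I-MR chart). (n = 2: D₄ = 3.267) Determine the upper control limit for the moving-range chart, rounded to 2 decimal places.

12.81

Moving ranges: 8.3, 4.6, 1.2, 3.8, 1.6, 0.3, 4.0, 10.6, 0.9; M̄R̄ = 35.3000 / 9 = 3.9222
UCL_MR = D₄·M̄R̄ = 3.267 × 3.9222 = 12.8139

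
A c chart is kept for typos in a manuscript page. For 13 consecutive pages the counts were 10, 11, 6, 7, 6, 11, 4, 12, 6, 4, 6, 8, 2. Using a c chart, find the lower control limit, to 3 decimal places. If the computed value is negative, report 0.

c̄ = (10 + 11 + 6 + 7 + 6 + 11 + 4 + 12 + 6 + 4 + 6 + 8 + 2) / 13 = 93 / 13 = 7.1538
LCL = c̄ − 3√c̄ = 7.1538 − 3 × 2.6747 = -0.8702 → 0 (cannot be negative)

0.000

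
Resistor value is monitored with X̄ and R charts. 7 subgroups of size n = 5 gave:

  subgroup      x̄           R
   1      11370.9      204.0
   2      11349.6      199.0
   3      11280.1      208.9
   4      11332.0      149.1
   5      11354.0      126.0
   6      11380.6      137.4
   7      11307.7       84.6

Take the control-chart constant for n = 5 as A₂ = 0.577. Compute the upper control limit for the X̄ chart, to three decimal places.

X̄̄ = (11370.9 + 11349.6 + 11280.1 + 11332.0 + 11354.0 + 11380.6 + 11307.7) / 7 = 79374.9000 / 7 = 11339.2714
R̄ = (204.0 + 199.0 + 208.9 + 149.1 + 126.0 + 137.4 + 84.6) / 7 = 1109.0000 / 7 = 158.4286
UCL = X̄̄ + A₂·R̄ = 11339.2714 + 0.577 × 158.4286 = 11430.6847

11430.685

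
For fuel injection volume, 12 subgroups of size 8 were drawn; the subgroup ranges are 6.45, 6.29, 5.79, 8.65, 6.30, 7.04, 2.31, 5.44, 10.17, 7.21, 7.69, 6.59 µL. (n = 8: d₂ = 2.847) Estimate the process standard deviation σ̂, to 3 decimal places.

R̄ = (6.45 + 6.29 + 5.79 + 8.65 + 6.30 + 7.04 + 2.31 + 5.44 + 10.17 + 7.21 + 7.69 + 6.59) / 12 = 6.6608
σ̂ = R̄ / d₂ = 6.6608 / 2.847 = 2.3396

2.340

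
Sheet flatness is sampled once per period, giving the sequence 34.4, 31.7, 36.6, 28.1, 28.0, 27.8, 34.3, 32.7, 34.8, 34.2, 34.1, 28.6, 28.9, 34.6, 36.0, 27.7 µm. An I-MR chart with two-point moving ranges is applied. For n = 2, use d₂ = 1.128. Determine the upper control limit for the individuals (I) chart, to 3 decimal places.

40.631

X̄ = (34.4 + 31.7 + 36.6 + 28.1 + 28.0 + 27.8 + 34.3 + 32.7 + 34.8 + 34.2 + 34.1 + 28.6 + 28.9 + 34.6 + 36.0 + 27.7) / 16 = 32.0312
Moving ranges: 2.7, 4.9, 8.5, 0.1, 0.2, 6.5, 1.6, 2.1, 0.6, 0.1, 5.5, 0.3, 5.7, 1.4, 8.3; M̄R̄ = 48.5000 / 15 = 3.2333
UCL = X̄ + 3·M̄R̄/d₂ = 32.0312 + 3 × 3.2333 / 1.128 = 40.6305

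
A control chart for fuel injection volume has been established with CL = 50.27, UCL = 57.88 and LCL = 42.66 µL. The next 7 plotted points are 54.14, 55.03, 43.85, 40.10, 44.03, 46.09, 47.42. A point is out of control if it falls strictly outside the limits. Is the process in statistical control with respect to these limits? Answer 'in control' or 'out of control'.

out of control

Compare each point to [42.66, 57.88]: sample 4 = 40.10 < LCL.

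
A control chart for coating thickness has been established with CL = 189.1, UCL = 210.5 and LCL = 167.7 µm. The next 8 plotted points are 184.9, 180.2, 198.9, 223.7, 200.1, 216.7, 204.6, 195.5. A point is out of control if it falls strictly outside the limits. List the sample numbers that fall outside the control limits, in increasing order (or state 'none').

4, 6

Compare each point to [167.7, 210.5]: sample 4 = 223.7 > UCL; sample 6 = 216.7 > UCL.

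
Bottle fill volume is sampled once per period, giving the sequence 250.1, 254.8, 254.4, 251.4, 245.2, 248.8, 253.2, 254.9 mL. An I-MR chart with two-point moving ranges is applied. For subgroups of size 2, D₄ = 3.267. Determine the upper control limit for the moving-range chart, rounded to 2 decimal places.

Moving ranges: 4.7, 0.4, 3.0, 6.2, 3.6, 4.4, 1.7; M̄R̄ = 24.0000 / 7 = 3.4286
UCL_MR = D₄·M̄R̄ = 3.267 × 3.4286 = 11.2011

11.20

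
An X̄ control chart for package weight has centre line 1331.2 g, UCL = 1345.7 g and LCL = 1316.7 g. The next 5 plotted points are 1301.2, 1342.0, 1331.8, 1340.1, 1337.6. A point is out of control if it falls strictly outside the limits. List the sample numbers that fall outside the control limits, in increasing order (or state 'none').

1

Compare each point to [1316.7, 1345.7]: sample 1 = 1301.2 < LCL.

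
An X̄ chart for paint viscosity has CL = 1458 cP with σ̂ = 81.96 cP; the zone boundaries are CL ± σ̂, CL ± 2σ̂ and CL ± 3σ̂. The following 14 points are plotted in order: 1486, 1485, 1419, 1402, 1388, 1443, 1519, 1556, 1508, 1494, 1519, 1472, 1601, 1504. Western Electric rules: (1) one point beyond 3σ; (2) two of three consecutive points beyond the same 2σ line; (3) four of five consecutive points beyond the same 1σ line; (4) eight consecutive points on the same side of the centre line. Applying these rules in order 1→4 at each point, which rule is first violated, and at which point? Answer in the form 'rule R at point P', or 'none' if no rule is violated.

Zone of each point (C = within 1σ̂, B = 1σ̂–2σ̂, A = 2σ̂–3σ̂, * = beyond 3σ̂; sign = side of CL): 1:+C, 2:+C, 3:-C, 4:-C, 5:-C, 6:-C, 7:+C, 8:+B, 9:+C, 10:+C, 11:+C, 12:+C, 13:+B, 14:+C
Rule 4 (eight consecutive points on the same side of the centre line) is satisfied at point 14.

rule 4 at point 14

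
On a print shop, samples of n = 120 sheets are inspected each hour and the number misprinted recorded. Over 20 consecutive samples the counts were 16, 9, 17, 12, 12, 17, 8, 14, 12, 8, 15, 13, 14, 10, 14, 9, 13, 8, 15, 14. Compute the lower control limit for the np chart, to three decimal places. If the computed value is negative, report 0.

2.461

p̄ = Σdᵢ / (k·n) = 250 / (20 × 120) = 0.10417
LCL = np̄ − 3·√(np̄(1−p̄)) = 12.5000 − 3 × 3.3463 = 2.4610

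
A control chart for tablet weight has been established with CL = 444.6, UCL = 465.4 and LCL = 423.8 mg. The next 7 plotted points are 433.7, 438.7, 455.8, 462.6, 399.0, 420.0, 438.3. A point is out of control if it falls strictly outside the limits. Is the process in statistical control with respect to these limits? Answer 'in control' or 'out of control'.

Compare each point to [423.8, 465.4]: sample 5 = 399.0 < LCL; sample 6 = 420.0 < LCL.

out of control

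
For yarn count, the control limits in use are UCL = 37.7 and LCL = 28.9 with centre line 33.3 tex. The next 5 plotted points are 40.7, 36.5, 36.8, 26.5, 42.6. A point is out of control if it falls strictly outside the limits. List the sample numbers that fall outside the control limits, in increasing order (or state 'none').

Compare each point to [28.9, 37.7]: sample 1 = 40.7 > UCL; sample 4 = 26.5 < LCL; sample 5 = 42.6 > UCL.

1, 4, 5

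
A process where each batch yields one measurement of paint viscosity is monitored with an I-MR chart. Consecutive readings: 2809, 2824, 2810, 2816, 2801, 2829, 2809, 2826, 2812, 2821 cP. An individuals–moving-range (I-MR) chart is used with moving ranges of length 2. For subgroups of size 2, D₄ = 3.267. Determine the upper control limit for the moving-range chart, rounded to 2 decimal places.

50.09

Moving ranges: 15, 14, 6, 15, 28, 20, 17, 14, 9; M̄R̄ = 138.0000 / 9 = 15.3333
UCL_MR = D₄·M̄R̄ = 3.267 × 15.3333 = 50.0940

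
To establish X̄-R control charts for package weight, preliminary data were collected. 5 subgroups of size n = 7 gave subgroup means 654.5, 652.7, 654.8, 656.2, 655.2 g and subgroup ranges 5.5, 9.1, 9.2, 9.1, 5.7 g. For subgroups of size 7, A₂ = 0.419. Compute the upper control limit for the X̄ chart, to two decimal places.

X̄̄ = (654.5 + 652.7 + 654.8 + 656.2 + 655.2) / 5 = 3273.4000 / 5 = 654.6800
R̄ = (5.5 + 9.1 + 9.2 + 9.1 + 5.7) / 5 = 38.6000 / 5 = 7.7200
UCL = X̄̄ + A₂·R̄ = 654.6800 + 0.419 × 7.7200 = 657.9147

657.91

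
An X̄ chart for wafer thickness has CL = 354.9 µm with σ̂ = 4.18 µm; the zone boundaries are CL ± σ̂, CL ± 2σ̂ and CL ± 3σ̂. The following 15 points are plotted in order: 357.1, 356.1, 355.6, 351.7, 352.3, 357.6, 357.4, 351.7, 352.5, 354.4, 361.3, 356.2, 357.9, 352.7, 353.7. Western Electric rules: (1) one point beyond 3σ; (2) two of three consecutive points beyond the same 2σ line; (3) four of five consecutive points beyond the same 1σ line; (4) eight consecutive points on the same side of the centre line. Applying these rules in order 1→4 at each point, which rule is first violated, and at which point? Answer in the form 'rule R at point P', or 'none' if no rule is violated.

Zone of each point (C = within 1σ̂, B = 1σ̂–2σ̂, A = 2σ̂–3σ̂, * = beyond 3σ̂; sign = side of CL): 1:+C, 2:+C, 3:+C, 4:-C, 5:-C, 6:+C, 7:+C, 8:-C, 9:-C, 10:-C, 11:+B, 12:+C, 13:+C, 14:-C, 15:-C
No rule fires across all 15 points.

none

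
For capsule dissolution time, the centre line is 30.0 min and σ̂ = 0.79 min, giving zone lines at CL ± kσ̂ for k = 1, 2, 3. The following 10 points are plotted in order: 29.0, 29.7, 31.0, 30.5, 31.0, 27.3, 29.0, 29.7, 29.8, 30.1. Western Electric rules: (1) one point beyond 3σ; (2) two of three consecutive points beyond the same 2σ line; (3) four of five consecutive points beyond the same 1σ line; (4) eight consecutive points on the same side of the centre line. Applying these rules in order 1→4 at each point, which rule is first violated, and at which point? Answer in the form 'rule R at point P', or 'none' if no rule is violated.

rule 1 at point 6

Zone of each point (C = within 1σ̂, B = 1σ̂–2σ̂, A = 2σ̂–3σ̂, * = beyond 3σ̂; sign = side of CL): 1:-B, 2:-C, 3:+B, 4:+C, 5:+B, 6:-*, 7:-B, 8:-C, 9:-C, 10:+C
Rule 1 (one point beyond the 3σ limits) is satisfied at point 6.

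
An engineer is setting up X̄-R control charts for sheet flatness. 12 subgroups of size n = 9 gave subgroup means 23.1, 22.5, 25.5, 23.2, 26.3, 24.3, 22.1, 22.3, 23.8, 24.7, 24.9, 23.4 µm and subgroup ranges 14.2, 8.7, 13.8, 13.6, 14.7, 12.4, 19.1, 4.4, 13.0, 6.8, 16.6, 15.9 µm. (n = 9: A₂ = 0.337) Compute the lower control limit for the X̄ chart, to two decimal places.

X̄̄ = (23.1 + 22.5 + 25.5 + 23.2 + 26.3 + 24.3 + 22.1 + 22.3 + 23.8 + 24.7 + 24.9 + 23.4) / 12 = 286.1000 / 12 = 23.8417
R̄ = (14.2 + 8.7 + 13.8 + 13.6 + 14.7 + 12.4 + 19.1 + 4.4 + 13.0 + 6.8 + 16.6 + 15.9) / 12 = 153.2000 / 12 = 12.7667
LCL = X̄̄ − A₂·R̄ = 23.8417 − 0.337 × 12.7667 = 19.5393

19.54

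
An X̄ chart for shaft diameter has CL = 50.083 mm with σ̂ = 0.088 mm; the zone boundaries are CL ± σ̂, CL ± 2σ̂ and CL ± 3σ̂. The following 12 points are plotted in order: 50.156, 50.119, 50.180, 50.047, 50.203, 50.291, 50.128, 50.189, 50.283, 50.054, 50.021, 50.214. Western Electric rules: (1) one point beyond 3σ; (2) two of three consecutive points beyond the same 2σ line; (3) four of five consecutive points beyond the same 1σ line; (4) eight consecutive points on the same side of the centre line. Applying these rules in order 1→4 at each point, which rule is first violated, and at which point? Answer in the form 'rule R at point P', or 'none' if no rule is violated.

Zone of each point (C = within 1σ̂, B = 1σ̂–2σ̂, A = 2σ̂–3σ̂, * = beyond 3σ̂; sign = side of CL): 1:+C, 2:+C, 3:+B, 4:-C, 5:+B, 6:+A, 7:+C, 8:+B, 9:+A, 10:-C, 11:-C, 12:+B
Rule 3 (four of five consecutive points beyond the same 1σ limit) is satisfied at point 9.

rule 3 at point 9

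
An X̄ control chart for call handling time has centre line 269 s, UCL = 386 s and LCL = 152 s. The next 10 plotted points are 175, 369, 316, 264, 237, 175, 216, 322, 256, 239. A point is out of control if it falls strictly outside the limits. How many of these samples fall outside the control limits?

All 10 points lie within [152, 386].

0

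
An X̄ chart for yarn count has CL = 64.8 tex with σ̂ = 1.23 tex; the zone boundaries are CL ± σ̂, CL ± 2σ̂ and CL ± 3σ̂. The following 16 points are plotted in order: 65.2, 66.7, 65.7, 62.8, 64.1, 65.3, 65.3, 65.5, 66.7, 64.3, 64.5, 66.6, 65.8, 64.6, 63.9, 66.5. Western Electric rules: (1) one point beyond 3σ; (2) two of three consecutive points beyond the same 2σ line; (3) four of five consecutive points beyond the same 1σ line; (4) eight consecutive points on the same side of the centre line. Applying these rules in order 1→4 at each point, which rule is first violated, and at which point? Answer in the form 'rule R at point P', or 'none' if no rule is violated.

Zone of each point (C = within 1σ̂, B = 1σ̂–2σ̂, A = 2σ̂–3σ̂, * = beyond 3σ̂; sign = side of CL): 1:+C, 2:+B, 3:+C, 4:-B, 5:-C, 6:+C, 7:+C, 8:+C, 9:+B, 10:-C, 11:-C, 12:+B, 13:+C, 14:-C, 15:-C, 16:+B
No rule fires across all 16 points.

none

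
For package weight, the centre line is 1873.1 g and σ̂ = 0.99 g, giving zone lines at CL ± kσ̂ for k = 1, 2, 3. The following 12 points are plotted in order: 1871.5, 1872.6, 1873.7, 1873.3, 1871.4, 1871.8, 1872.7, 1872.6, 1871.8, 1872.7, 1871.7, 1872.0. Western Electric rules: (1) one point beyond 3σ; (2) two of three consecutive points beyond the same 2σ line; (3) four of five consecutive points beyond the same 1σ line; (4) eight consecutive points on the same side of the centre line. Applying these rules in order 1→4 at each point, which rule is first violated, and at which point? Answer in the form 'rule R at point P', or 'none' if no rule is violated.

Zone of each point (C = within 1σ̂, B = 1σ̂–2σ̂, A = 2σ̂–3σ̂, * = beyond 3σ̂; sign = side of CL): 1:-B, 2:-C, 3:+C, 4:+C, 5:-B, 6:-B, 7:-C, 8:-C, 9:-B, 10:-C, 11:-B, 12:-B
Rule 4 (eight consecutive points on the same side of the centre line) is satisfied at point 12.

rule 4 at point 12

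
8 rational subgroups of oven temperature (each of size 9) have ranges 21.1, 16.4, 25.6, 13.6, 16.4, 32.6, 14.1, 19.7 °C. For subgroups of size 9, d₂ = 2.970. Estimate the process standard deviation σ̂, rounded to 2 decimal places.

6.71

R̄ = (21.1 + 16.4 + 25.6 + 13.6 + 16.4 + 32.6 + 14.1 + 19.7) / 8 = 19.9375
σ̂ = R̄ / d₂ = 19.9375 / 2.970 = 6.7130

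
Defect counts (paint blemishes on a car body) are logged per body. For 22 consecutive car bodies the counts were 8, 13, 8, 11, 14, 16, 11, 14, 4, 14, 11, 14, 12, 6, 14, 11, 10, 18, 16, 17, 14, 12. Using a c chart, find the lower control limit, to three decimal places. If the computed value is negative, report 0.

1.711

c̄ = (8 + 13 + 8 + 11 + 14 + 16 + 11 + 14 + 4 + 14 + 11 + 14 + 12 + 6 + 14 + 11 + 10 + 18 + 16 + 17 + 14 + 12) / 22 = 268 / 22 = 12.1818
LCL = c̄ − 3√c̄ = 12.1818 − 3 × 3.4902 = 1.7111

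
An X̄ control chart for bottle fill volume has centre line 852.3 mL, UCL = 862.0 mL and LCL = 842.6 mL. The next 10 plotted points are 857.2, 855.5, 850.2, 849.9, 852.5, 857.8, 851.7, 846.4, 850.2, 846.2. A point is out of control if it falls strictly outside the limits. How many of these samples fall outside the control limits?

All 10 points lie within [842.6, 862.0].

0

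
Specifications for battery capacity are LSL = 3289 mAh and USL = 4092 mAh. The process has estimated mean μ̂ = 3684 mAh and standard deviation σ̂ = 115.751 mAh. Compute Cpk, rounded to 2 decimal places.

Cpu = (USL − μ̂) / (3σ̂) = (4092 − 3684) / (3 × 115.751) = 1.1749; Cpl = (μ̂ − LSL) / (3σ̂) = (3684 − 3289) / (3 × 115.751) = 1.1375; Cpk = min(Cpu, Cpl) = 1.1375

1.14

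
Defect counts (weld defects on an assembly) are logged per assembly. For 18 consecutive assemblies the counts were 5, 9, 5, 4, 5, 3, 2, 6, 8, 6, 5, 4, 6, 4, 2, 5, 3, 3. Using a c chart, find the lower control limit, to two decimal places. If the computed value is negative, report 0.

0.00

c̄ = (5 + 9 + 5 + 4 + 5 + 3 + 2 + 6 + 8 + 6 + 5 + 4 + 6 + 4 + 2 + 5 + 3 + 3) / 18 = 85 / 18 = 4.7222
LCL = c̄ − 3√c̄ = 4.7222 − 3 × 2.1731 = -1.7970 → 0 (cannot be negative)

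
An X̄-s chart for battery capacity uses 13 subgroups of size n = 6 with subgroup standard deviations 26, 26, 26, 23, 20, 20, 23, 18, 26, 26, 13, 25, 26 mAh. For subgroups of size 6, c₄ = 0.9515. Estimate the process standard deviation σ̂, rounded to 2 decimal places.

24.09

s̄ = (26 + 26 + 26 + 23 + 20 + 20 + 23 + 18 + 26 + 26 + 13 + 25 + 26) / 13 = 22.9231
σ̂ = s̄ / c₄ = 22.9231 / 0.9515 = 24.0915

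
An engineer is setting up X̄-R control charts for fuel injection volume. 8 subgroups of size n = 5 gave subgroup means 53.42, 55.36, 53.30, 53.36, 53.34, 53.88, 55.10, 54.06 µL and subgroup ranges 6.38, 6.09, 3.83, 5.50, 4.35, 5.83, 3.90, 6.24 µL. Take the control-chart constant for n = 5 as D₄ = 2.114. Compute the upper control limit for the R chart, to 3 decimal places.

R̄ = (6.38 + 6.09 + 3.83 + 5.50 + 4.35 + 5.83 + 3.90 + 6.24) / 8 = 42.1200 / 8 = 5.2650
UCL_R = D₄·R̄ = 2.114 × 5.2650 = 11.1302

11.130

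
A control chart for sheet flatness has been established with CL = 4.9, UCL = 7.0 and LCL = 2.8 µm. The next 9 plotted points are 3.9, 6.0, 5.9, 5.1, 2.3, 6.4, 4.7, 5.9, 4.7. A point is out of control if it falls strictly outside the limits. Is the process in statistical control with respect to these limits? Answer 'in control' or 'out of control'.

out of control

Compare each point to [2.8, 7.0]: sample 5 = 2.3 < LCL.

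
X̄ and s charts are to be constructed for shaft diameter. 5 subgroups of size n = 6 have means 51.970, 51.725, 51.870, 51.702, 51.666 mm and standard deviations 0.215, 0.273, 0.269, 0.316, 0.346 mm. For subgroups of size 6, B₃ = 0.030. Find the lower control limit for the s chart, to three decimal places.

0.009

s̄ = (0.215 + 0.273 + 0.269 + 0.316 + 0.346) / 5 = 0.2838
LCL_s = B₃·s̄ = 0.030 × 0.2838 = 0.0085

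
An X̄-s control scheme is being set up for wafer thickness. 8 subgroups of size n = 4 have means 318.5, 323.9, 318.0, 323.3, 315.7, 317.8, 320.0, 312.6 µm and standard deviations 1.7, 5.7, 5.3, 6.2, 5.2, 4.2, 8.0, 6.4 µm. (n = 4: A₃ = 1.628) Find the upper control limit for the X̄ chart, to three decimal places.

X̄̄ = (318.5 + 323.9 + 318.0 + 323.3 + 315.7 + 317.8 + 320.0 + 312.6) / 8 = 318.7250
s̄ = (1.7 + 5.7 + 5.3 + 6.2 + 5.2 + 4.2 + 8.0 + 6.4) / 8 = 5.3375
UCL = X̄̄ + A₃·s̄ = 318.7250 + 1.628 × 5.3375 = 327.4145

327.414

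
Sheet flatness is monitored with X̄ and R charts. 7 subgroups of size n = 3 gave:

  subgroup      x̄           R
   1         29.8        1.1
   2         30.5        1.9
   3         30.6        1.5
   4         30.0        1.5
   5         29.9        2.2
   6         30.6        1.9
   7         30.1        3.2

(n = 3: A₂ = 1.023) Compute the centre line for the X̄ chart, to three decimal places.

X̄̄ = (29.8 + 30.5 + 30.6 + 30.0 + 29.9 + 30.6 + 30.1) / 7 = 211.5000 / 7 = 30.2143
CL = X̄̄ = 30.2143

30.214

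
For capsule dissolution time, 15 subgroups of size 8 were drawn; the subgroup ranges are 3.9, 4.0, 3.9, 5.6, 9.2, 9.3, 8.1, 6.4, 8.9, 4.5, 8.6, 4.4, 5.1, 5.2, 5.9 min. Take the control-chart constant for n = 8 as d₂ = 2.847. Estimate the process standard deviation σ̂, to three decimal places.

R̄ = (3.9 + 4.0 + 3.9 + 5.6 + 9.2 + 9.3 + 8.1 + 6.4 + 8.9 + 4.5 + 8.6 + 4.4 + 5.1 + 5.2 + 5.9) / 15 = 6.2000
σ̂ = R̄ / d₂ = 6.2000 / 2.847 = 2.1777

2.178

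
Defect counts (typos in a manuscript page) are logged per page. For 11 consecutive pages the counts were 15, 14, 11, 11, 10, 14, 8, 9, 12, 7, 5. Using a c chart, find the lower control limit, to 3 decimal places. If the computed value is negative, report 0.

0.803

c̄ = (15 + 14 + 11 + 11 + 10 + 14 + 8 + 9 + 12 + 7 + 5) / 11 = 116 / 11 = 10.5455
LCL = c̄ − 3√c̄ = 10.5455 − 3 × 3.2474 = 0.8033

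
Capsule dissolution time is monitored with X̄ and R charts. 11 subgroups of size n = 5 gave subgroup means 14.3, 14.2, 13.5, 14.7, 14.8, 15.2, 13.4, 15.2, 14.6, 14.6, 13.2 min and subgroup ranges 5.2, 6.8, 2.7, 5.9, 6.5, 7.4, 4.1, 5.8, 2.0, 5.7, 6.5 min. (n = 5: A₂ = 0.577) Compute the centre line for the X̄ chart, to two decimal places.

X̄̄ = (14.3 + 14.2 + 13.5 + 14.7 + 14.8 + 15.2 + 13.4 + 15.2 + 14.6 + 14.6 + 13.2) / 11 = 157.7000 / 11 = 14.3364
CL = X̄̄ = 14.3364

14.34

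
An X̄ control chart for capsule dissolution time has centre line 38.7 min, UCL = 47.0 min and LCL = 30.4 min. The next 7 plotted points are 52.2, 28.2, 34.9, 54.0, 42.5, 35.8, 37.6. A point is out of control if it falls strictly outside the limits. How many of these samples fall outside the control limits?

Compare each point to [30.4, 47.0]: sample 1 = 52.2 > UCL; sample 2 = 28.2 < LCL; sample 4 = 54.0 > UCL.

3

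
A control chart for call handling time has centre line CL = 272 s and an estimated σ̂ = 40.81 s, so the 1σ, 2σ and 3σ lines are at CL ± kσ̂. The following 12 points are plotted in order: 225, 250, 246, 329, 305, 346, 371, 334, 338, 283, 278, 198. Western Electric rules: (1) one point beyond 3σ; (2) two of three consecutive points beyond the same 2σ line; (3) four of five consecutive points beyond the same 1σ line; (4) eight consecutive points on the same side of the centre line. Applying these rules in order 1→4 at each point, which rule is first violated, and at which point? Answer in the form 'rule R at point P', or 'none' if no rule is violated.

rule 3 at point 8

Zone of each point (C = within 1σ̂, B = 1σ̂–2σ̂, A = 2σ̂–3σ̂, * = beyond 3σ̂; sign = side of CL): 1:-B, 2:-C, 3:-C, 4:+B, 5:+C, 6:+B, 7:+A, 8:+B, 9:+B, 10:+C, 11:+C, 12:-B
Rule 3 (four of five consecutive points beyond the same 1σ limit) is satisfied at point 8.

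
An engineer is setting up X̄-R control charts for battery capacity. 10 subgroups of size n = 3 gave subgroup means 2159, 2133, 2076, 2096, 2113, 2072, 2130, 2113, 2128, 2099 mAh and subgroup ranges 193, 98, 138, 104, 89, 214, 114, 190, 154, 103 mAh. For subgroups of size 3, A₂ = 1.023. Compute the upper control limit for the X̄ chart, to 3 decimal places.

2254.813

X̄̄ = (2159 + 2133 + 2076 + 2096 + 2113 + 2072 + 2130 + 2113 + 2128 + 2099) / 10 = 21119.0000 / 10 = 2111.9000
R̄ = (193 + 98 + 138 + 104 + 89 + 214 + 114 + 190 + 154 + 103) / 10 = 1397.0000 / 10 = 139.7000
UCL = X̄̄ + A₂·R̄ = 2111.9000 + 1.023 × 139.7000 = 2254.8131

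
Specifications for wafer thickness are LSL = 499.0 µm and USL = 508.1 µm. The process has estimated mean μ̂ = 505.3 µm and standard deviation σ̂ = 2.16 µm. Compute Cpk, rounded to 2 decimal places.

Cpu = (USL − μ̂) / (3σ̂) = (508.1 − 505.3) / (3 × 2.16) = 0.4321; Cpl = (μ̂ − LSL) / (3σ̂) = (505.3 − 499.0) / (3 × 2.16) = 0.9722; Cpk = min(Cpu, Cpl) = 0.4321

0.43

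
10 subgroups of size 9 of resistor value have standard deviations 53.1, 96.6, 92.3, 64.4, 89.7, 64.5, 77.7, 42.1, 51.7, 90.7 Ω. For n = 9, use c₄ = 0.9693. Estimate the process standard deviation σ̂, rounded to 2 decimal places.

74.57

s̄ = (53.1 + 96.6 + 92.3 + 64.4 + 89.7 + 64.5 + 77.7 + 42.1 + 51.7 + 90.7) / 10 = 72.2800
σ̂ = s̄ / c₄ = 72.2800 / 0.9693 = 74.5693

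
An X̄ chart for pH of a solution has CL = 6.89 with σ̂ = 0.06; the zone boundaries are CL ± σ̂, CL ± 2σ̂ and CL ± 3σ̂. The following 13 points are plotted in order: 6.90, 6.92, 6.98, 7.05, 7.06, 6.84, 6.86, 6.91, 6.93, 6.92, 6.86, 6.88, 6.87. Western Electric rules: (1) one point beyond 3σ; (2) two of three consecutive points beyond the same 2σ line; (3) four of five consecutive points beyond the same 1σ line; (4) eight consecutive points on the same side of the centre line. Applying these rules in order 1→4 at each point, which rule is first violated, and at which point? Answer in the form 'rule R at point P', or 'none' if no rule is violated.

Zone of each point (C = within 1σ̂, B = 1σ̂–2σ̂, A = 2σ̂–3σ̂, * = beyond 3σ̂; sign = side of CL): 1:+C, 2:+C, 3:+B, 4:+A, 5:+A, 6:-C, 7:-C, 8:+C, 9:+C, 10:+C, 11:-C, 12:-C, 13:-C
Rule 2 (two of three consecutive points beyond the same 2σ limit) is satisfied at point 5.

rule 2 at point 5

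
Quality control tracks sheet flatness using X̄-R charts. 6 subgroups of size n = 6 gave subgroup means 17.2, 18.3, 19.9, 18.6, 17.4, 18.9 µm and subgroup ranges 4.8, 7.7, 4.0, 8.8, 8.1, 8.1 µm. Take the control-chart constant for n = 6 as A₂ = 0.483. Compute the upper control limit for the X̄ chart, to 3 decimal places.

X̄̄ = (17.2 + 18.3 + 19.9 + 18.6 + 17.4 + 18.9) / 6 = 110.3000 / 6 = 18.3833
R̄ = (4.8 + 7.7 + 4.0 + 8.8 + 8.1 + 8.1) / 6 = 41.5000 / 6 = 6.9167
UCL = X̄̄ + A₂·R̄ = 18.3833 + 0.483 × 6.9167 = 21.7241

21.724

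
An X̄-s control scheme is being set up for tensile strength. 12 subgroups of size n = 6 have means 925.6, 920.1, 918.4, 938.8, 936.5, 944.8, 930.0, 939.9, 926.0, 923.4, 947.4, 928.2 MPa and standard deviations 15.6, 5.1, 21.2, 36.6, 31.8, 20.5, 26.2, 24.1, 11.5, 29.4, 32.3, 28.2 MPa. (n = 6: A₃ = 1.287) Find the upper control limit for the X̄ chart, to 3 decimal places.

X̄̄ = (925.6 + 920.1 + 918.4 + 938.8 + 936.5 + 944.8 + 930.0 + 939.9 + 926.0 + 923.4 + 947.4 + 928.2) / 12 = 931.5917
s̄ = (15.6 + 5.1 + 21.2 + 36.6 + 31.8 + 20.5 + 26.2 + 24.1 + 11.5 + 29.4 + 32.3 + 28.2) / 12 = 23.5417
UCL = X̄̄ + A₃·s̄ = 931.5917 + 1.287 × 23.5417 = 961.8898

961.890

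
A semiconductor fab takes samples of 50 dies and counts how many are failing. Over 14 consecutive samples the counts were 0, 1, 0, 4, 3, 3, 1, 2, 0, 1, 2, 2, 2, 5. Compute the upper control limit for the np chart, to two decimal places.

p̄ = Σdᵢ / (k·n) = 26 / (14 × 50) = 0.03714
UCL = np̄ + 3·√(np̄(1−p̄)) = 1.8571 + 3 × √(1.8571×0.96286) = 1.8571 + 3 × 1.3372 = 5.8688

5.87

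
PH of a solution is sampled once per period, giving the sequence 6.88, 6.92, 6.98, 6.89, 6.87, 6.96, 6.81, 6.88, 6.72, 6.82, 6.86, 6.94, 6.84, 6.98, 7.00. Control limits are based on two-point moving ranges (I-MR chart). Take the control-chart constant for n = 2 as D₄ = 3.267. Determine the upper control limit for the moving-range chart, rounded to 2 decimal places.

Moving ranges: 0.04, 0.06, 0.09, 0.02, 0.09, 0.15, 0.07, 0.16, 0.10, 0.04, 0.08, 0.10, 0.14, 0.02; M̄R̄ = 1.1600 / 14 = 0.0829
UCL_MR = D₄·M̄R̄ = 3.267 × 0.0829 = 0.2707

0.27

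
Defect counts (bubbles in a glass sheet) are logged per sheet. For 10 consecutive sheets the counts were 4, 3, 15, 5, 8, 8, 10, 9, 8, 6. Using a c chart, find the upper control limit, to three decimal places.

c̄ = (4 + 3 + 15 + 5 + 8 + 8 + 10 + 9 + 8 + 6) / 10 = 76 / 10 = 7.6000
UCL = c̄ + 3√c̄ = 7.6000 + 3 × √7.6000 = 7.6000 + 3 × 2.7568 = 15.8704

15.870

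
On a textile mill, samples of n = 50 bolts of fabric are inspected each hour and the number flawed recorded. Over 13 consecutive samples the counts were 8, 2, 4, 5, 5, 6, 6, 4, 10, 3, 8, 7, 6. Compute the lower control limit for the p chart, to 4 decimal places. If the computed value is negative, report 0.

0.0000

p̄ = Σdᵢ / (k·n) = 74 / (13 × 50) = 0.11385
LCL = p̄ − 3·√(p̄(1−p̄)/n) = 0.11385 − 3 × 0.04492 = -0.02091 → 0 (negative, so LCL = 0)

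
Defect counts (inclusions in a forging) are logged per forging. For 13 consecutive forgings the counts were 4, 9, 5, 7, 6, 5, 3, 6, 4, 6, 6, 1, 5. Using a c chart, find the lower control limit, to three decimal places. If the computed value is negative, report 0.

c̄ = (4 + 9 + 5 + 7 + 6 + 5 + 3 + 6 + 4 + 6 + 6 + 1 + 5) / 13 = 67 / 13 = 5.1538
LCL = c̄ − 3√c̄ = 5.1538 − 3 × 2.2702 = -1.6568 → 0 (cannot be negative)

0.000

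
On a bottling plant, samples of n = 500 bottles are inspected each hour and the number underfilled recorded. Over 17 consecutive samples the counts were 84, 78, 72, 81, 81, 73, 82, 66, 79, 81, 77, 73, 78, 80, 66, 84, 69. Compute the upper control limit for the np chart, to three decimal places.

100.881

p̄ = Σdᵢ / (k·n) = 1304 / (17 × 500) = 0.15341
UCL = np̄ + 3·√(np̄(1−p̄)) = 76.7059 + 3 × √(76.7059×0.84659) = 76.7059 + 3 × 8.0584 = 100.8812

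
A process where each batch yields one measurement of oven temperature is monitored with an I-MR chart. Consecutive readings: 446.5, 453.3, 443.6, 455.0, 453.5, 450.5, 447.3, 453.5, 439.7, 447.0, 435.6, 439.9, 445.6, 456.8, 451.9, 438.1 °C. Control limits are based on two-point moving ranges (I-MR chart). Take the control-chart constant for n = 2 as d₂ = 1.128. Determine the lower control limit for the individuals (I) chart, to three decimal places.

X̄ = (446.5 + 453.3 + 443.6 + 455.0 + 453.5 + 450.5 + 447.3 + 453.5 + 439.7 + 447.0 + 435.6 + 439.9 + 445.6 + 456.8 + 451.9 + 438.1) / 16 = 447.3625
Moving ranges: 6.8, 9.7, 11.4, 1.5, 3.0, 3.2, 6.2, 13.8, 7.3, 11.4, 4.3, 5.7, 11.2, 4.9, 13.8; M̄R̄ = 114.2000 / 15 = 7.6133
LCL = X̄ − 3·M̄R̄/d₂ = 447.3625 − 3 × 7.6133 / 1.128 = 427.1143

427.114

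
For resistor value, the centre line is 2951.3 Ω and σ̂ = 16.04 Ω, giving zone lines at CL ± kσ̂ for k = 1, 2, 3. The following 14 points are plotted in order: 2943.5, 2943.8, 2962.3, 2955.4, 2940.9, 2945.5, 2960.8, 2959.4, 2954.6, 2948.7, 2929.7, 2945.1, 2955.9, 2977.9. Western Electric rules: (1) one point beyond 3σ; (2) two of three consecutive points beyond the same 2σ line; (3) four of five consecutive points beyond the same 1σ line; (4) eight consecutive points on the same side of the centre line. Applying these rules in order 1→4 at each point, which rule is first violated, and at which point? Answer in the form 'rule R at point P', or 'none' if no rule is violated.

none

Zone of each point (C = within 1σ̂, B = 1σ̂–2σ̂, A = 2σ̂–3σ̂, * = beyond 3σ̂; sign = side of CL): 1:-C, 2:-C, 3:+C, 4:+C, 5:-C, 6:-C, 7:+C, 8:+C, 9:+C, 10:-C, 11:-B, 12:-C, 13:+C, 14:+B
No rule fires across all 14 points.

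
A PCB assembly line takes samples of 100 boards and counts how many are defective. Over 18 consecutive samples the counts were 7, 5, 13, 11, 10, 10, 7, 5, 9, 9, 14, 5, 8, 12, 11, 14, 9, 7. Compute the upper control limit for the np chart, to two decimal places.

p̄ = Σdᵢ / (k·n) = 166 / (18 × 100) = 0.09222
UCL = np̄ + 3·√(np̄(1−p̄)) = 9.2222 + 3 × √(9.2222×0.90778) = 9.2222 + 3 × 2.8934 = 17.9024

17.90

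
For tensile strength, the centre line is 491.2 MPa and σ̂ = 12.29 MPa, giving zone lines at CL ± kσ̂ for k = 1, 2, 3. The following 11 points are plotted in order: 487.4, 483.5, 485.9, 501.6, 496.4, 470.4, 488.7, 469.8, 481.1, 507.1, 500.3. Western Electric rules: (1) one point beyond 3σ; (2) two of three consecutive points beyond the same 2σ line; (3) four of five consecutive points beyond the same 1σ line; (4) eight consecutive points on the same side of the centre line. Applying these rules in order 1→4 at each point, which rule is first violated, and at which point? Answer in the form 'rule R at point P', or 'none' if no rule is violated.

none

Zone of each point (C = within 1σ̂, B = 1σ̂–2σ̂, A = 2σ̂–3σ̂, * = beyond 3σ̂; sign = side of CL): 1:-C, 2:-C, 3:-C, 4:+C, 5:+C, 6:-B, 7:-C, 8:-B, 9:-C, 10:+B, 11:+C
No rule fires across all 11 points.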